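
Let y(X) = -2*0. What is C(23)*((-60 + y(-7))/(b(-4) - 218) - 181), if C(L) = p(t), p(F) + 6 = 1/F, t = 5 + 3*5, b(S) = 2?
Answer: 387107/360 ≈ 1075.3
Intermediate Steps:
y(X) = 0
t = 20 (t = 5 + 15 = 20)
p(F) = -6 + 1/F
C(L) = -119/20 (C(L) = -6 + 1/20 = -119/20)
C(23)*((-60 + y(-7))/(b(-4) - 218) - 181) = -119*((-60 + 0)/(2 - 218) - 181)/20 = -119*(-60/(-216) - 181)/20 = -119*(-60*(-1/216) - 181)/20 = -119*(5/18 - 181)/20 = -119/20*(-3253/18) = 387107/360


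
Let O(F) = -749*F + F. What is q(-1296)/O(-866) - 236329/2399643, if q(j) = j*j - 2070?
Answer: 1936212576203/777205973412 ≈ 2.4912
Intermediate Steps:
q(j) = -2070 + j² (q(j) = j² - 2070 = -2070 + j²)
O(F) = -748*F
q(-1296)/O(-866) - 236329/2399643 = (-2070 + (-1296)²)/((-748*(-866))) - 236329/2399643 = (-2070 + 1679616)/647768 - 236329*1/2399643 = 1677546*(1/647768) - 236329/2399643 = 838773/323884 - 236329/2399643 = 1936212576203/777205973412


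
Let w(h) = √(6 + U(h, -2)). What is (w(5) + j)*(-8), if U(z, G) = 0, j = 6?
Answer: -48 - 8*√6 ≈ -67.596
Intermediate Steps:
w(h) = √6 (w(h) = √(6 + 0) = √6)
(w(5) + j)*(-8) = (√6 + 6)*(-8) = (6 + √6)*(-8) = -48 - 8*√6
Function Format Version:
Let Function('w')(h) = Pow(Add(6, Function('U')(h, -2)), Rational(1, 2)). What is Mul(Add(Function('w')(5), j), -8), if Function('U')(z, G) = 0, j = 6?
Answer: Add(-48, Mul(-8, Pow(6, Rational(1, 2)))) ≈ -67.596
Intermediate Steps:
Function('w')(h) = Pow(6, Rational(1, 2)) (Function('w')(h) = Pow(Add(6, 0), Rational(1, 2)) = Pow(6, Rational(1, 2)))
Mul(Add(Function('w')(5), j), -8) = Mul(Add(Pow(6, Rational(1, 2)), 6), -8) = Mul(Add(6, Pow(6, Rational(1, 2))), -8) = Add(-48, Mul(-8, Pow(6, Rational(1, 2))))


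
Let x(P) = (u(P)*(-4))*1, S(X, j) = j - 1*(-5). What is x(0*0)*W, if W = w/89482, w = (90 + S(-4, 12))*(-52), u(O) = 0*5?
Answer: 0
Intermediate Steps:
u(O) = 0
S(X, j) = 5 + j (S(X, j) = j + 5 = 5 + j)
x(P) = 0 (x(P) = (0*(-4))*1 = 0*1 = 0)
w = -5564 (w = (90 + (5 + 12))*(-52) = (90 + 17)*(-52) = 107*(-52) = -5564)
W = -2782/44741 (W = -5564/89482 = -5564*1/89482 = -2782/44741 ≈ -0.062180)
x(0*0)*W = 0*(-2782/44741) = 0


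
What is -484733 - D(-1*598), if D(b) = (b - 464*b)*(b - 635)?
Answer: 340900909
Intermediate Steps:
D(b) = -463*b*(-635 + b) (D(b) = (-463*b)*(-635 + b) = -463*b*(-635 + b))
-484733 - D(-1*598) = -484733 - 463*(-1*598)*(635 - (-1)*598) = -484733 - 463*(-598)*(635 - 1*(-598)) = -484733 - 463*(-598)*(635 + 598) = -484733 - 463*(-598)*1233 = -484733 - 1*(-341385642) = -484733 + 341385642 = 340900909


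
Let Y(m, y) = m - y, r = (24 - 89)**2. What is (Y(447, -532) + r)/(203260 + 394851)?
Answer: 5204/598111 ≈ 0.0087007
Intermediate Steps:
r = 4225 (r = (-65)**2 = 4225)
(Y(447, -532) + r)/(203260 + 394851) = ((447 - 1*(-532)) + 4225)/(203260 + 394851) = ((447 + 532) + 4225)/598111 = (979 + 4225)*(1/598111) = 5204*(1/598111) = 5204/598111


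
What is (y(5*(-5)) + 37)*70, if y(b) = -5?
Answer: 2240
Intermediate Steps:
(y(5*(-5)) + 37)*70 = (-5 + 37)*70 = 32*70 = 2240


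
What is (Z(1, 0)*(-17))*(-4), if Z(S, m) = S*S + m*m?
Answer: 68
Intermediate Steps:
Z(S, m) = S² + m²
(Z(1, 0)*(-17))*(-4) = ((1² + 0²)*(-17))*(-4) = ((1 + 0)*(-17))*(-4) = (1*(-17))*(-4) = -17*(-4) = 68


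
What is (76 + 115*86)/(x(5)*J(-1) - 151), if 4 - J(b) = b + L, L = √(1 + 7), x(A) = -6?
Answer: -1803846/32473 - 119592*√2/32473 ≈ -60.757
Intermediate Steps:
L = 2*√2 (L = √8 = 2*√2 ≈ 2.8284)
J(b) = 4 - b - 2*√2 (J(b) = 4 - (b + 2*√2) = 4 + (-b - 2*√2) = 4 - b - 2*√2)
(76 + 115*86)/(x(5)*J(-1) - 151) = (76 + 115*86)/(-6*(4 - 1*(-1) - 2*√2) - 151) = (76 + 9890)/(-6*(4 + 1 - 2*√2) - 151) = 9966/(-6*(5 - 2*√2) - 151) = 9966/((-30 + 12*√2) - 151) = 9966/(-181 + 12*√2)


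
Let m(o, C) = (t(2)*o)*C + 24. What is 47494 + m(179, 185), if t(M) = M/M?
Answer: 80633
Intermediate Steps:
t(M) = 1
m(o, C) = 24 + C*o (m(o, C) = (1*o)*C + 24 = o*C + 24 = C*o + 24 = 24 + C*o)
47494 + m(179, 185) = 47494 + (24 + 185*179) = 47494 + (24 + 33115) = 47494 + 33139 = 80633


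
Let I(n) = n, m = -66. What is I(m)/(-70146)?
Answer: 11/11691 ≈ 0.00094089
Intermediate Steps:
I(m)/(-70146) = -66/(-70146) = -66*(-1/70146) = 11/11691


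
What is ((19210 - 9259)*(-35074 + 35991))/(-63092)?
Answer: -9125067/63092 ≈ -144.63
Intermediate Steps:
((19210 - 9259)*(-35074 + 35991))/(-63092) = (9951*917)*(-1/63092) = 9125067*(-1/63092) = -9125067/63092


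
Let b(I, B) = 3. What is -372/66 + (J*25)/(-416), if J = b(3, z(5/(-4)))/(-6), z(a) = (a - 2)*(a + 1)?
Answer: -51309/9152 ≈ -5.6063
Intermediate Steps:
z(a) = (1 + a)*(-2 + a) (z(a) = (-2 + a)*(1 + a) = (1 + a)*(-2 + a))
J = -1/2 (J = 3/(-6) = 3*(-1/6) = -1/2 ≈ -0.50000)
-372/66 + (J*25)/(-416) = -372/66 - 1/2*25/(-416) = -372*1/66 - 25/2*(-1/416) = -62/11 + 25/832 = -51309/9152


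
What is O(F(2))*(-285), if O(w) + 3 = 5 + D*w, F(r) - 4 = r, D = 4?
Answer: -7410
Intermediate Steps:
F(r) = 4 + r
O(w) = 2 + 4*w (O(w) = -3 + (5 + 4*w) = 2 + 4*w)
O(F(2))*(-285) = (2 + 4*(4 + 2))*(-285) = (2 + 4*6)*(-285) = (2 + 24)*(-285) = 26*(-285) = -7410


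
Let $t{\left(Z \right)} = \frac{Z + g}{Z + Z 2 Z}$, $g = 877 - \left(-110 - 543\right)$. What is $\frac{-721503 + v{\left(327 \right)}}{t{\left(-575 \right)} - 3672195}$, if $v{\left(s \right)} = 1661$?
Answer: $\frac{47558161335}{242612743067} \approx 0.19602$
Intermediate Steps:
$g = 1530$ ($g = 877 - -653 = 877 + 653 = 1530$)
$t{\left(Z \right)} = \frac{1530 + Z}{Z + 2 Z^{2}}$ ($t{\left(Z \right)} = \frac{Z + 1530}{Z + Z 2 Z} = \frac{1530 + Z}{Z + 2 Z Z} = \frac{1530 + Z}{Z + 2 Z^{2}}$)
$\frac{-721503 + v{\left(327 \right)}}{t{\left(-575 \right)} - 3672195} = \frac{-721503 + 1661}{\frac{1530 - 575}{\left(-575\right) \left(1 + 2 \left(-575\right)\right)} - 3672195} = - \frac{719842}{\left(- \frac{1}{575}\right) \frac{1}{1 - 1150} \cdot 955 - 3672195} = - \frac{719842}{\left(- \frac{1}{575}\right) \frac{1}{-1149} \cdot 955 - 3672195} = - \frac{719842}{\left(- \frac{1}{575}\right) \left(- \frac{1}{1149}\right) 955 - 3672195} = - \frac{719842}{\frac{191}{132135} - 3672195} = - \frac{719842}{- \frac{485225486134}{132135}} = \left(-719842\right) \left(- \frac{132135}{485225486134}\right) = \frac{47558161335}{242612743067}$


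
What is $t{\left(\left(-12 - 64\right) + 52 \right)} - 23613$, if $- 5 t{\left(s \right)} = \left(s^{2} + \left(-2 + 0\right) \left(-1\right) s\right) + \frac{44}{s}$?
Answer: $- \frac{711547}{30} \approx -23718.0$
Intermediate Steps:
$t{\left(s \right)} = - \frac{44}{5 s} - \frac{2 s}{5} - \frac{s^{2}}{5}$ ($t{\left(s \right)} = - \frac{\left(s^{2} + \left(-2 + 0\right) \left(-1\right) s\right) + \frac{44}{s}}{5} = - \frac{\left(s^{2} + \left(-2\right) \left(-1\right) s\right) + \frac{44}{s}}{5} = - \frac{\left(s^{2} + 2 s\right) + \frac{44}{s}}{5} = - \frac{s^{2} + 2 s + \frac{44}{s}}{5} = - \frac{44}{5 s} - \frac{2 s}{5} - \frac{s^{2}}{5}$)
$t{\left(\left(-12 - 64\right) + 52 \right)} - 23613 = \frac{-44 + \left(\left(-12 - 64\right) + 52\right)^{2} \left(-2 - \left(\left(-12 - 64\right) + 52\right)\right)}{5 \left(\left(-12 - 64\right) + 52\right)} - 23613 = \frac{-44 + \left(-76 + 52\right)^{2} \left(-2 - \left(-76 + 52\right)\right)}{5 \left(-76 + 52\right)} - 23613 = \frac{-44 + \left(-24\right)^{2} \left(-2 - -24\right)}{5 \left(-24\right)} - 23613 = \frac{1}{5} \left(- \frac{1}{24}\right) \left(-44 + 576 \left(-2 + 24\right)\right) - 23613 = \frac{1}{5} \left(- \frac{1}{24}\right) \left(-44 + 576 \cdot 22\right) - 23613 = \frac{1}{5} \left(- \frac{1}{24}\right) \left(-44 + 12672\right) - 23613 = \frac{1}{5} \left(- \frac{1}{24}\right) 12628 - 23613 = - \frac{3157}{30} - 23613 = - \frac{711547}{30}$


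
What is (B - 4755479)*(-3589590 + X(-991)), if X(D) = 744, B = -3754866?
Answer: 30542317611870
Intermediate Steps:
(B - 4755479)*(-3589590 + X(-991)) = (-3754866 - 4755479)*(-3589590 + 744) = -8510345*(-3588846) = 30542317611870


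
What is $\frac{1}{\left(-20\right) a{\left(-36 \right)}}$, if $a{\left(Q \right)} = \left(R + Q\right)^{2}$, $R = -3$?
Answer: $- \frac{1}{30420} \approx -3.2873 \cdot 10^{-5}$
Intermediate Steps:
$a{\left(Q \right)} = \left(-3 + Q\right)^{2}$
$\frac{1}{\left(-20\right) a{\left(-36 \right)}} = \frac{1}{\left(-20\right) \left(-3 - 36\right)^{2}} = \frac{1}{\left(-20\right) \left(-39\right)^{2}} = \frac{1}{\left(-20\right) 1521} = \frac{1}{-30420} = - \frac{1}{30420}$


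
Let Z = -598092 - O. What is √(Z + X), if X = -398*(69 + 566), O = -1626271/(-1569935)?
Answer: I*√2097020051764285335/1569935 ≈ 922.4*I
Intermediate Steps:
O = 1626271/1569935 (O = -1626271*(-1/1569935) = 1626271/1569935 ≈ 1.0359)
Z = -938967190291/1569935 (Z = -598092 - 1*1626271/1569935 = -598092 - 1626271/1569935 = -938967190291/1569935 ≈ -5.9809e+5)
X = -252730 (X = -398*635 = -252730)
√(Z + X) = √(-938967190291/1569935 - 252730) = √(-1335736862841/1569935) = I*√2097020051764285335/1569935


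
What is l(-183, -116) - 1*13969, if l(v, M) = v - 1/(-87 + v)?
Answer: -3821039/270 ≈ -14152.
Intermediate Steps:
l(-183, -116) - 1*13969 = (-1 + (-183)² - 87*(-183))/(-87 - 183) - 1*13969 = (-1 + 33489 + 15921)/(-270) - 13969 = -1/270*49409 - 13969 = -49409/270 - 13969 = -3821039/270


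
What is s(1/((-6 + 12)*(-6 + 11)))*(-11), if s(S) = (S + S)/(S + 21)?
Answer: -22/631 ≈ -0.034865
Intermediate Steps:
s(S) = 2*S/(21 + S) (s(S) = (2*S)/(21 + S) = 2*S/(21 + S))
s(1/((-6 + 12)*(-6 + 11)))*(-11) = (2/((((-6 + 12)*(-6 + 11)))*(21 + 1/((-6 + 12)*(-6 + 11)))))*(-11) = (2/(((6*5))*(21 + 1/(6*5))))*(-11) = (2/(30*(21 + 1/30)))*(-11) = (2*(1/30)/(21 + 1/30))*(-11) = (2*(1/30)/(631/30))*(-11) = (2*(1/30)*(30/631))*(-11) = (2/631)*(-11) = -22/631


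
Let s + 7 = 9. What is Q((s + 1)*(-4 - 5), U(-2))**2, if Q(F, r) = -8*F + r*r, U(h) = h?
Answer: 48400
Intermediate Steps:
s = 2 (s = -7 + 9 = 2)
Q(F, r) = r**2 - 8*F (Q(F, r) = -8*F + r**2 = r**2 - 8*F)
Q((s + 1)*(-4 - 5), U(-2))**2 = ((-2)**2 - 8*(2 + 1)*(-4 - 5))**2 = (4 - 24*(-9))**2 = (4 - 8*(-27))**2 = (4 + 216)**2 = 220**2 = 48400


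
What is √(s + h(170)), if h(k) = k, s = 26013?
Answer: √26183 ≈ 161.81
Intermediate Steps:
√(s + h(170)) = √(26013 + 170) = √26183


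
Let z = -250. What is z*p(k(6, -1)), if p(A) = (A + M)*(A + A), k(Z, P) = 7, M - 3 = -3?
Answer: -24500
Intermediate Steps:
M = 0 (M = 3 - 3 = 0)
p(A) = 2*A**2 (p(A) = (A + 0)*(A + A) = A*(2*A) = 2*A**2)
z*p(k(6, -1)) = -500*7**2 = -500*49 = -250*98 = -24500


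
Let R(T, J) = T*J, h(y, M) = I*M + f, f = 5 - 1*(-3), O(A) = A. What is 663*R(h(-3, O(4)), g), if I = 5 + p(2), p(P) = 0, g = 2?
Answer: 37128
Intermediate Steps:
f = 8 (f = 5 + 3 = 8)
I = 5 (I = 5 + 0 = 5)
h(y, M) = 8 + 5*M (h(y, M) = 5*M + 8 = 8 + 5*M)
R(T, J) = J*T
663*R(h(-3, O(4)), g) = 663*(2*(8 + 5*4)) = 663*(2*(8 + 20)) = 663*(2*28) = 663*56 = 37128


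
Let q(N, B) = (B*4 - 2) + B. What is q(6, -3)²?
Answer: 289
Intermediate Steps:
q(N, B) = -2 + 5*B (q(N, B) = (4*B - 2) + B = (-2 + 4*B) + B = -2 + 5*B)
q(6, -3)² = (-2 + 5*(-3))² = (-2 - 15)² = (-17)² = 289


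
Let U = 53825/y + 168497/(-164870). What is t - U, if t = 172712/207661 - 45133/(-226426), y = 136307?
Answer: 438030470955816451011/264168506921935343185 ≈ 1.6581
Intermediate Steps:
t = 48478851225/47019849586 (t = 172712*(1/207661) - 45133*(-1/226426) = 172712/207661 + 45133/226426 = 48478851225/47019849586 ≈ 1.0310)
U = -14093192829/22472935090 (U = 53825/136307 + 168497/(-164870) = 53825*(1/136307) + 168497*(-1/164870) = 53825/136307 - 168497/164870 = -14093192829/22472935090 ≈ -0.62712)
t - U = 48478851225/47019849586 - 1*(-14093192829/22472935090) = 48478851225/47019849586 + 14093192829/22472935090 = 438030470955816451011/264168506921935343185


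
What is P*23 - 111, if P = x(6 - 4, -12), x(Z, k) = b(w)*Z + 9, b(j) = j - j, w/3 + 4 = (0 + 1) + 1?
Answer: 96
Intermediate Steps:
w = -6 (w = -12 + 3*((0 + 1) + 1) = -12 + 3*(1 + 1) = -12 + 3*2 = -12 + 6 = -6)
b(j) = 0
x(Z, k) = 9 (x(Z, k) = 0*Z + 9 = 0 + 9 = 9)
P = 9
P*23 - 111 = 9*23 - 111 = 207 - 111 = 96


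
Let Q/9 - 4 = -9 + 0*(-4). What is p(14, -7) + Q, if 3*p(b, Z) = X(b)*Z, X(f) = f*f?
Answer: -1507/3 ≈ -502.33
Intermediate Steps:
Q = -45 (Q = 36 + 9*(-9 + 0*(-4)) = 36 + 9*(-9 + 0) = 36 + 9*(-9) = 36 - 81 = -45)
X(f) = f²
p(b, Z) = Z*b²/3 (p(b, Z) = (b²*Z)/3 = (Z*b²)/3 = Z*b²/3)
p(14, -7) + Q = (⅓)*(-7)*14² - 45 = (⅓)*(-7)*196 - 45 = -1372/3 - 45 = -1507/3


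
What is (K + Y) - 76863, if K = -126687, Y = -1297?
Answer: -204847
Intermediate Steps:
(K + Y) - 76863 = (-126687 - 1297) - 76863 = -127984 - 76863 = -204847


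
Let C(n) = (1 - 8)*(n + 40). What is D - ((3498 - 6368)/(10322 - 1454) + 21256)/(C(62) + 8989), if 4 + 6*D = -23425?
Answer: -71683927097/18345675 ≈ -3907.4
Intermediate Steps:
D = -23429/6 (D = -⅔ + (⅙)*(-23425) = -⅔ - 23425/6 = -23429/6 ≈ -3904.8)
C(n) = -280 - 7*n (C(n) = -7*(40 + n) = -280 - 7*n)
D - ((3498 - 6368)/(10322 - 1454) + 21256)/(C(62) + 8989) = -23429/6 - ((3498 - 6368)/(10322 - 1454) + 21256)/((-280 - 7*62) + 8989) = -23429/6 - (-2870/8868 + 21256)/((-280 - 434) + 8989) = -23429/6 - (-2870*1/8868 + 21256)/(-714 + 8989) = -23429/6 - (-1435/4434 + 21256)/8275 = -23429/6 - 94247669/(4434*8275) = -23429/6 - 1*94247669/36691350 = -23429/6 - 94247669/36691350 = -71683927097/18345675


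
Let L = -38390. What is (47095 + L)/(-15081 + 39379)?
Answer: 8705/24298 ≈ 0.35826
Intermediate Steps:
(47095 + L)/(-15081 + 39379) = (47095 - 38390)/(-15081 + 39379) = 8705/24298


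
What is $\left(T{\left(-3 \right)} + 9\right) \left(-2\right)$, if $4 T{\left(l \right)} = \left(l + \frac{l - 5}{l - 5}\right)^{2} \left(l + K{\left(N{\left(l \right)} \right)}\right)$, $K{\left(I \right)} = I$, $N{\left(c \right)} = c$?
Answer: $-6$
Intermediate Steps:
$T{\left(l \right)} = \frac{l \left(1 + l\right)^{2}}{2}$ ($T{\left(l \right)} = \frac{\left(l + \frac{l - 5}{l - 5}\right)^{2} \left(l + l\right)}{4} = \frac{\left(l + \frac{-5 + l}{-5 + l}\right)^{2} \cdot 2 l}{4} = \frac{\left(l + 1\right)^{2} \cdot 2 l}{4} = \frac{\left(1 + l\right)^{2} \cdot 2 l}{4} = \frac{2 l \left(1 + l\right)^{2}}{4} = \frac{l \left(1 + l\right)^{2}}{2}$)
$\left(T{\left(-3 \right)} + 9\right) \left(-2\right) = \left(\frac{1}{2} \left(-3\right) \left(1 + \left(-3\right)^{2} + 2 \left(-3\right)\right) + 9\right) \left(-2\right) = \left(\frac{1}{2} \left(-3\right) \left(1 + 9 - 6\right) + 9\right) \left(-2\right) = \left(\frac{1}{2} \left(-3\right) 4 + 9\right) \left(-2\right) = \left(-6 + 9\right) \left(-2\right) = 3 \left(-2\right) = -6$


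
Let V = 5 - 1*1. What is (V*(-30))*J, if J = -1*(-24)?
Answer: -2880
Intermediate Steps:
V = 4 (V = 5 - 1 = 4)
J = 24
(V*(-30))*J = (4*(-30))*24 = -120*24 = -2880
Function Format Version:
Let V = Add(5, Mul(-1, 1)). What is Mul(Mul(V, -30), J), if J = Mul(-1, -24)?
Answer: -2880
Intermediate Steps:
V = 4 (V = Add(5, -1) = 4)
J = 24
Mul(Mul(V, -30), J) = Mul(Mul(4, -30), 24) = Mul(-120, 24) = -2880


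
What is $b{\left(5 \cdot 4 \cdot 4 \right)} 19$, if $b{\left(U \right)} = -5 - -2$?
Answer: $-57$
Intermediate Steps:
$b{\left(U \right)} = -3$ ($b{\left(U \right)} = -5 + 2 = -3$)
$b{\left(5 \cdot 4 \cdot 4 \right)} 19 = \left(-3\right) 19 = -57$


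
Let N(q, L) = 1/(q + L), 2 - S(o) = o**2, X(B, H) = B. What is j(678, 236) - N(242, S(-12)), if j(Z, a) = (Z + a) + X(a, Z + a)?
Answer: 114999/100 ≈ 1150.0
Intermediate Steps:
S(o) = 2 - o**2
j(Z, a) = Z + 2*a (j(Z, a) = (Z + a) + a = Z + 2*a)
N(q, L) = 1/(L + q)
j(678, 236) - N(242, S(-12)) = (678 + 2*236) - 1/((2 - 1*(-12)**2) + 242) = (678 + 472) - 1/((2 - 1*144) + 242) = 1150 - 1/((2 - 144) + 242) = 1150 - 1/(-142 + 242) = 1150 - 1/100 = 114999/100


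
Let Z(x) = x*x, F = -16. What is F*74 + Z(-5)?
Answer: -1159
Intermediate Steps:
Z(x) = x²
F*74 + Z(-5) = -16*74 + (-5)² = -1184 + 25 = -1159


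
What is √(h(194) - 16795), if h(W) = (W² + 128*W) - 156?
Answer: √45517 ≈ 213.35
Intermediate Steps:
h(W) = -156 + W² + 128*W
√(h(194) - 16795) = √((-156 + 194² + 128*194) - 16795) = √((-156 + 37636 + 24832) - 16795) = √(62312 - 16795) = √45517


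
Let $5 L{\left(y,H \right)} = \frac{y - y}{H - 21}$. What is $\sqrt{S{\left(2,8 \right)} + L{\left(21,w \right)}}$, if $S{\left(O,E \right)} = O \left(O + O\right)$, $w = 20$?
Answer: $2 \sqrt{2} \approx 2.8284$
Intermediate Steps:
$S{\left(O,E \right)} = 2 O^{2}$ ($S{\left(O,E \right)} = O 2 O = 2 O^{2}$)
$L{\left(y,H \right)} = 0$ ($L{\left(y,H \right)} = \frac{\left(y - y\right) \frac{1}{H - 21}}{5} = \frac{0 \frac{1}{-21 + H}}{5} = \frac{1}{5} \cdot 0 = 0$)
$\sqrt{S{\left(2,8 \right)} + L{\left(21,w \right)}} = \sqrt{2 \cdot 2^{2} + 0} = \sqrt{2 \cdot 4 + 0} = \sqrt{8 + 0} = \sqrt{8} = 2 \sqrt{2}$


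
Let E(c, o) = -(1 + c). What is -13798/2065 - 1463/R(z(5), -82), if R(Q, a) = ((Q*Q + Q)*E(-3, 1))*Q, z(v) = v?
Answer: -1432099/123900 ≈ -11.559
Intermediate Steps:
E(c, o) = -1 - c
R(Q, a) = Q*(2*Q + 2*Q²) (R(Q, a) = ((Q*Q + Q)*(-1 - 1*(-3)))*Q = ((Q² + Q)*(-1 + 3))*Q = ((Q + Q²)*2)*Q = (2*Q + 2*Q²)*Q = Q*(2*Q + 2*Q²))
-13798/2065 - 1463/R(z(5), -82) = -13798/2065 - 1463*1/(50*(1 + 5)) = -13798*1/2065 - 1463/(2*25*6) = -13798/2065 - 1463/300 = -1432099/123900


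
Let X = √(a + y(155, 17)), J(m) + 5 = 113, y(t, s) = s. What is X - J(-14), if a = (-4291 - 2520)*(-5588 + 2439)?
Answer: -108 + 4*√1340491 ≈ 4523.2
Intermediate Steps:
J(m) = 108 (J(m) = -5 + 113 = 108)
a = 21447839 (a = -6811*(-3149) = 21447839)
X = 4*√1340491 (X = √(21447839 + 17) = √21447856 = 4*√1340491 ≈ 4631.2)
X - J(-14) = 4*√1340491 - 1*108 = 4*√1340491 - 108 = -108 + 4*√1340491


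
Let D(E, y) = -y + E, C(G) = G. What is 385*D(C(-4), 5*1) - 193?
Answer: -3658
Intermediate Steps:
D(E, y) = E - y
385*D(C(-4), 5*1) - 193 = 385*(-4 - 5) - 193 = 385*(-9) - 193 = -3465 - 193 = -3658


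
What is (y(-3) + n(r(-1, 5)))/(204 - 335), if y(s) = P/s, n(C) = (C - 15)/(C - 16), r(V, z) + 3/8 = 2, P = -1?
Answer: -436/45195 ≈ -0.0096471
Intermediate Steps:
r(V, z) = 13/8 (r(V, z) = -3/8 + 2 = 13/8)
n(C) = (-15 + C)/(-16 + C)
y(s) = -1/s
(y(-3) + n(r(-1, 5)))/(204 - 335) = (-1/(-3) + (-15 + 13/8)/(-16 + 13/8))/(204 - 335) = (-1*(-⅓) - 107/8/(-115/8))/(-131) = (⅓ - 8/115*(-107/8))*(-1/131) = (⅓ + 107/115)*(-1/131) = (436/345)*(-1/131) = -436/45195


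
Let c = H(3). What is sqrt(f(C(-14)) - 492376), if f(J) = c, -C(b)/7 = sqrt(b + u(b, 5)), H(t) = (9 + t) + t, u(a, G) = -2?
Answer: I*sqrt(492361) ≈ 701.68*I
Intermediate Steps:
H(t) = 9 + 2*t
c = 15 (c = 9 + 2*3 = 9 + 6 = 15)
C(b) = -7*sqrt(-2 + b) (C(b) = -7*sqrt(b - 2) = -7*sqrt(-2 + b))
f(J) = 15
sqrt(f(C(-14)) - 492376) = sqrt(15 - 492376) = sqrt(-492361) = I*sqrt(492361)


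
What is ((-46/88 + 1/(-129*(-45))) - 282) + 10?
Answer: -69607711/255420 ≈ -272.52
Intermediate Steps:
((-46/88 + 1/(-129*(-45))) - 282) + 10 = ((-46*1/88 - 1/129*(-1/45)) - 282) + 10 = ((-23/44 + 1/5805) - 282) + 10 = (-133471/255420 - 282) + 10 = -72161911/255420 + 10 = -69607711/255420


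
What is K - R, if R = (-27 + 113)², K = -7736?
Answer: -15132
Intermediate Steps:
R = 7396 (R = 86² = 7396)
K - R = -7736 - 1*7396 = -7736 - 7396 = -15132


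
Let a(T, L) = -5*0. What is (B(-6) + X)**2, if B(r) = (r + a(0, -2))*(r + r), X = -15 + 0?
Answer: 3249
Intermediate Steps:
a(T, L) = 0
X = -15
B(r) = 2*r**2 (B(r) = (r + 0)*(r + r) = r*(2*r) = 2*r**2)
(B(-6) + X)**2 = (2*(-6)**2 - 15)**2 = (2*36 - 15)**2 = (72 - 15)**2 = 57**2 = 3249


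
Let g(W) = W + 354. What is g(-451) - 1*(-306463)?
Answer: 306366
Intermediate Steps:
g(W) = 354 + W
g(-451) - 1*(-306463) = (354 - 451) - 1*(-306463) = -97 + 306463 = 306366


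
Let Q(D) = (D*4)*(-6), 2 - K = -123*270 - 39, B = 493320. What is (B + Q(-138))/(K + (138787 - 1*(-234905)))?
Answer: 496632/406943 ≈ 1.2204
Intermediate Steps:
K = 33251 (K = 2 - (-123*270 - 39) = 2 - (-33210 - 39) = 2 - 1*(-33249) = 2 + 33249 = 33251)
Q(D) = -24*D (Q(D) = (4*D)*(-6) = -24*D)
(B + Q(-138))/(K + (138787 - 1*(-234905))) = (493320 - 24*(-138))/(33251 + (138787 - 1*(-234905))) = (493320 + 3312)/(33251 + (138787 + 234905)) = 496632/(33251 + 373692) = 496632/406943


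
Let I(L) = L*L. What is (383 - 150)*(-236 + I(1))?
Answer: -54755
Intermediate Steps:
I(L) = L²
(383 - 150)*(-236 + I(1)) = (383 - 150)*(-236 + 1²) = 233*(-236 + 1) = 233*(-235) = -54755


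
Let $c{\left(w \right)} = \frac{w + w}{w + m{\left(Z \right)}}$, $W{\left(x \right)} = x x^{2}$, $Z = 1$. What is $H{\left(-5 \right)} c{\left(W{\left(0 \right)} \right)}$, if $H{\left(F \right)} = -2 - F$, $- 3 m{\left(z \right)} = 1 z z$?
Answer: $0$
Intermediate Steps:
$W{\left(x \right)} = x^{3}$
$m{\left(z \right)} = - \frac{z^{2}}{3}$ ($m{\left(z \right)} = - \frac{1 z z}{3} = - \frac{z z}{3} = - \frac{z^{2}}{3}$)
$c{\left(w \right)} = \frac{2 w}{- \frac{1}{3} + w}$ ($c{\left(w \right)} = \frac{w + w}{w - \frac{1^{2}}{3}} = \frac{2 w}{w - \frac{1}{3}} = \frac{2 w}{- \frac{1}{3} + w}$)
$H{\left(-5 \right)} c{\left(W{\left(0 \right)} \right)} = \left(-2 - -5\right) \frac{6 \cdot 0^{3}}{-1 + 3 \cdot 0^{3}} = \left(-2 + 5\right) 6 \cdot 0 \frac{1}{-1 + 3 \cdot 0} = 3 \cdot 6 \cdot 0 \frac{1}{-1 + 0} = 3 \cdot 6 \cdot 0 \frac{1}{-1} = 3 \cdot 6 \cdot 0 \left(-1\right) = 3 \cdot 0 = 0$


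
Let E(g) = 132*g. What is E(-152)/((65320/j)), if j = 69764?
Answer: -174968112/8165 ≈ -21429.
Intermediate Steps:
E(-152)/((65320/j)) = (132*(-152))/((65320/69764)) = -20064/(65320*(1/69764)) = -20064/16330/17441 = -20064*17441/16330 = -174968112/8165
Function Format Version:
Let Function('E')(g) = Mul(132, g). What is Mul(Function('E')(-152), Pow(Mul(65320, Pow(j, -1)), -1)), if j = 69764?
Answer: Rational(-174968112, 8165) ≈ -21429.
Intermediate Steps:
Mul(Function('E')(-152), Pow(Mul(65320, Pow(j, -1)), -1)) = Mul(Mul(132, -152), Pow(Mul(65320, Pow(69764, -1)), -1)) = Mul(-20064, Pow(Mul(65320, Rational(1, 69764)), -1)) = Mul(-20064, Pow(Rational(16330, 17441), -1)) = Mul(-20064, Rational(17441, 16330)) = Rational(-174968112, 8165)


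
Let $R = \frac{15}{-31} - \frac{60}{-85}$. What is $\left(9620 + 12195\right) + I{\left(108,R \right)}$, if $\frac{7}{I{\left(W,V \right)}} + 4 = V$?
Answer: $\frac{43429976}{1991} \approx 21813.0$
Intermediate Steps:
$R = \frac{117}{527}$ ($R = 15 \left(- \frac{1}{31}\right) - - \frac{12}{17} = - \frac{15}{31} + \frac{12}{17} = \frac{117}{527} \approx 0.22201$)
$I{\left(W,V \right)} = \frac{7}{-4 + V}$
$\left(9620 + 12195\right) + I{\left(108,R \right)} = \left(9620 + 12195\right) + \frac{7}{-4 + \frac{117}{527}} = 21815 + \frac{7}{- \frac{1991}{527}} = 21815 + 7 \left(- \frac{527}{1991}\right) = 21815 - \frac{3689}{1991} = \frac{43429976}{1991}$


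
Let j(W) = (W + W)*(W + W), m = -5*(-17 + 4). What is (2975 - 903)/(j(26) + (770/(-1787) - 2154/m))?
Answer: 30084145/38772984 ≈ 0.77590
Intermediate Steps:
m = 65 (m = -5*(-13) = 65)
j(W) = 4*W² (j(W) = (2*W)*(2*W) = 4*W²)
(2975 - 903)/(j(26) + (770/(-1787) - 2154/m)) = (2975 - 903)/(4*26² + (770/(-1787) - 2154/65)) = 2072/(4*676 + (770*(-1/1787) - 2154*1/65)) = 2072/(2704 + (-770/1787 - 2154/65)) = 2072/(2704 - 3899248/116155) = 2072/(310183872/116155) = 2072*(116155/310183872) = 30084145/38772984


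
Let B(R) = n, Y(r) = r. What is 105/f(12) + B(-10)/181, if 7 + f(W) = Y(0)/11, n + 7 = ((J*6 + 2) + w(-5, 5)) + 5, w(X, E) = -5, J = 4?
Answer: -2696/181 ≈ -14.895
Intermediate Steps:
n = 19 (n = -7 + (((4*6 + 2) - 5) + 5) = -7 + (((24 + 2) - 5) + 5) = -7 + ((26 - 5) + 5) = -7 + (21 + 5) = -7 + 26 = 19)
B(R) = 19
f(W) = -7 (f(W) = -7 + 0/11 = -7 + 0*(1/11) = -7 + 0 = -7)
105/f(12) + B(-10)/181 = 105/(-7) + 19/181 = 105*(-⅐) + 19*(1/181) = -15 + 19/181 = -2696/181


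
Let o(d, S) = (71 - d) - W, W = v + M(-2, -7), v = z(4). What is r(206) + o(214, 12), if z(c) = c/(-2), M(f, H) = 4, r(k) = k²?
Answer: 42291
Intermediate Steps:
z(c) = -c/2 (z(c) = c*(-½) = -c/2)
v = -2 (v = -½*4 = -2)
W = 2 (W = -2 + 4 = 2)
o(d, S) = 69 - d (o(d, S) = (71 - d) - 1*2 = (71 - d) - 2 = 69 - d)
r(206) + o(214, 12) = 206² + (69 - 1*214) = 42436 + (69 - 214) = 42436 - 145 = 42291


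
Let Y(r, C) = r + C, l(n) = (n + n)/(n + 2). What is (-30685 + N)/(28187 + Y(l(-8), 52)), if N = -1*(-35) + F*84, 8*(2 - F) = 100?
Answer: -94596/84725 ≈ -1.1165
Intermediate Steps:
F = -21/2 (F = 2 - ⅛*100 = 2 - 25/2 = -21/2 ≈ -10.500)
l(n) = 2*n/(2 + n) (l(n) = (2*n)/(2 + n) = 2*n/(2 + n))
N = -847 (N = -1*(-35) - 21/2*84 = 35 - 882 = -847)
Y(r, C) = C + r
(-30685 + N)/(28187 + Y(l(-8), 52)) = (-30685 - 847)/(28187 + (52 + 2*(-8)/(2 - 8))) = -31532/(28187 + (52 + 2*(-8)/(-6))) = -31532/(28187 + (52 + 2*(-8)*(-⅙))) = -31532/(28187 + (52 + 8/3)) = -31532/(28187 + 164/3) = -31532/84725/3 = -31532*3/84725 = -94596/84725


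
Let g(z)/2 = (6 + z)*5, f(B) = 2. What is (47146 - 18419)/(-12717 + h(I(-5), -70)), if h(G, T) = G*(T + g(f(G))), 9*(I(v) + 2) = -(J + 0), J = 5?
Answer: -258543/114683 ≈ -2.2544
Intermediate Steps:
I(v) = -23/9 (I(v) = -2 + (-(5 + 0))/9 = -2 + (-1*5)/9 = -2 + (1/9)*(-5) = -2 - 5/9 = -23/9)
g(z) = 60 + 10*z (g(z) = 2*((6 + z)*5) = 2*(30 + 5*z) = 60 + 10*z)
h(G, T) = G*(80 + T) (h(G, T) = G*(T + (60 + 10*2)) = G*(T + (60 + 20)) = G*(T + 80) = G*(80 + T))
(47146 - 18419)/(-12717 + h(I(-5), -70)) = (47146 - 18419)/(-12717 - 23*(80 - 70)/9) = 28727/(-12717 - 23/9*10) = 28727/(-12717 - 230/9) = 28727/(-114683/9) = 28727*(-9/114683) = -258543/114683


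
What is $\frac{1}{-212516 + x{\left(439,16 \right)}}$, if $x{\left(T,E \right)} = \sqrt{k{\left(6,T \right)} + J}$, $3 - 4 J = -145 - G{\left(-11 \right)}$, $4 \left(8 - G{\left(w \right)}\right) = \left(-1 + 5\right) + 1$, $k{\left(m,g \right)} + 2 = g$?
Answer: $- \frac{3400256}{722608796485} - \frac{4 \sqrt{7611}}{722608796485} \approx -4.706 \cdot 10^{-6}$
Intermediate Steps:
$k{\left(m,g \right)} = -2 + g$
$G{\left(w \right)} = \frac{27}{4}$ ($G{\left(w \right)} = 8 - \frac{\left(-1 + 5\right) + 1}{4} = 8 - \frac{4 + 1}{4} = 8 - \frac{5}{4} = \frac{27}{4}$)
$J = \frac{619}{16}$ ($J = \frac{3}{4} - \frac{-145 - \frac{27}{4}}{4} = \frac{3}{4} - - \frac{607}{16} = \frac{3}{4} + \frac{607}{16} = \frac{619}{16} \approx 38.688$)
$x{\left(T,E \right)} = \sqrt{\frac{587}{16} + T}$ ($x{\left(T,E \right)} = \sqrt{\left(-2 + T\right) + \frac{619}{16}} = \sqrt{\frac{587}{16} + T}$)
$\frac{1}{-212516 + x{\left(439,16 \right)}} = \frac{1}{-212516 + \frac{\sqrt{587 + 16 \cdot 439}}{4}} = \frac{1}{-212516 + \frac{\sqrt{587 + 7024}}{4}} = \frac{1}{-212516 + \frac{\sqrt{7611}}{4}}$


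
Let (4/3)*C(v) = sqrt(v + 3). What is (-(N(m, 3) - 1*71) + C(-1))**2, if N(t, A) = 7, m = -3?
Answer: 32777/8 + 96*sqrt(2) ≈ 4232.9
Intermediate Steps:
C(v) = 3*sqrt(3 + v)/4 (C(v) = 3*sqrt(v + 3)/4 = 3*sqrt(3 + v)/4)
(-(N(m, 3) - 1*71) + C(-1))**2 = (-(7 - 1*71) + 3*sqrt(3 - 1)/4)**2 = (-(7 - 71) + 3*sqrt(2)/4)**2 = (-1*(-64) + 3*sqrt(2)/4)**2 = (64 + 3*sqrt(2)/4)**2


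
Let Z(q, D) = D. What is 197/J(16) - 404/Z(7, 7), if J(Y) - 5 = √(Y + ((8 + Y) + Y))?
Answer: -19419/217 + 394*√14/31 ≈ -41.933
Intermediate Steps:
J(Y) = 5 + √(8 + 3*Y) (J(Y) = 5 + √(Y + ((8 + Y) + Y)) = 5 + √(Y + (8 + 2*Y)) = 5 + √(8 + 3*Y))
197/J(16) - 404/Z(7, 7) = 197/(5 + √(8 + 3*16)) - 404/7 = 197/(5 + √(8 + 48)) - 404*⅐ = 197/(5 + √56) - 404/7 = 197/(5 + 2*√14) - 404/7 = -404/7 + 197/(5 + 2*√14)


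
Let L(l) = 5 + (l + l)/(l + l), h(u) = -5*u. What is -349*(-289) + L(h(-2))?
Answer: 100867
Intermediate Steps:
L(l) = 6 (L(l) = 5 + (2*l)/((2*l)) = 5 + (2*l)*(1/(2*l)) = 5 + 1 = 6)
-349*(-289) + L(h(-2)) = -349*(-289) + 6 = 100861 + 6 = 100867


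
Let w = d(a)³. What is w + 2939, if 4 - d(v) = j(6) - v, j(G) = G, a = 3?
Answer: 2940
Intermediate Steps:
d(v) = -2 + v (d(v) = 4 - (6 - v) = 4 + (-6 + v) = -2 + v)
w = 1 (w = (-2 + 3)³ = 1³ = 1)
w + 2939 = 1 + 2939 = 2940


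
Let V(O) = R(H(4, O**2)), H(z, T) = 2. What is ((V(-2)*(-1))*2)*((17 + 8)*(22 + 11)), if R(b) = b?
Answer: -3300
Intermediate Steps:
V(O) = 2
((V(-2)*(-1))*2)*((17 + 8)*(22 + 11)) = ((2*(-1))*2)*((17 + 8)*(22 + 11)) = (-2*2)*(25*33) = -4*825 = -3300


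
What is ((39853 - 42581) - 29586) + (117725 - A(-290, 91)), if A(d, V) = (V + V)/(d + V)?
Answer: 16996971/199 ≈ 85412.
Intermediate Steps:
A(d, V) = 2*V/(V + d) (A(d, V) = (2*V)/(V + d) = 2*V/(V + d))
((39853 - 42581) - 29586) + (117725 - A(-290, 91)) = ((39853 - 42581) - 29586) + (117725 - 2*91/(91 - 290)) = (-2728 - 29586) + (117725 - 2*91/(-199)) = -32314 + (117725 - 2*91*(-1)/199) = -32314 + (117725 - 1*(-182/199)) = -32314 + (117725 + 182/199) = -32314 + 23427457/199 = 16996971/199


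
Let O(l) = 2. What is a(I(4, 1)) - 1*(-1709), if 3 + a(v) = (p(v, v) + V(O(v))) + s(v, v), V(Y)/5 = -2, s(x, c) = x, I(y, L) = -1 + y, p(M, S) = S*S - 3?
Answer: 1705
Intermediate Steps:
p(M, S) = -3 + S² (p(M, S) = S² - 3 = -3 + S²)
V(Y) = -10 (V(Y) = 5*(-2) = -10)
a(v) = -16 + v + v² (a(v) = -3 + (((-3 + v²) - 10) + v) = -3 + ((-13 + v²) + v) = -3 + (-13 + v + v²) = -16 + v + v²)
a(I(4, 1)) - 1*(-1709) = (-16 + (-1 + 4) + (-1 + 4)²) - 1*(-1709) = (-16 + 3 + 3²) + 1709 = (-16 + 3 + 9) + 1709 = -4 + 1709 = 1705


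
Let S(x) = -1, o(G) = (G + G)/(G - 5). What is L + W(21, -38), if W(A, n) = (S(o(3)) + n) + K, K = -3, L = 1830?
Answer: 1788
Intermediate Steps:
o(G) = 2*G/(-5 + G) (o(G) = (2*G)/(-5 + G) = 2*G/(-5 + G))
W(A, n) = -4 + n (W(A, n) = (-1 + n) - 3 = -4 + n)
L + W(21, -38) = 1830 + (-4 - 38) = 1830 - 42 = 1788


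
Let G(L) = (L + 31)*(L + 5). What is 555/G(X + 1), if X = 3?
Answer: 37/21 ≈ 1.7619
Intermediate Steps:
G(L) = (5 + L)*(31 + L) (G(L) = (31 + L)*(5 + L) = (5 + L)*(31 + L))
555/G(X + 1) = 555/(155 + (3 + 1)² + 36*(3 + 1)) = 555/(155 + 4² + 36*4) = 555/(155 + 16 + 144) = 555/315 = 555*(1/315) = 37/21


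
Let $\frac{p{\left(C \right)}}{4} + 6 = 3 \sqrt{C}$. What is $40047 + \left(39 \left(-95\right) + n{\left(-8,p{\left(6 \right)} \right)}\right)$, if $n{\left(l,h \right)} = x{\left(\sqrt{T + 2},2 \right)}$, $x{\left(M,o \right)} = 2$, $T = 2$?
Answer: $36344$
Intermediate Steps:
$p{\left(C \right)} = -24 + 12 \sqrt{C}$ ($p{\left(C \right)} = -24 + 4 \cdot 3 \sqrt{C} = -24 + 12 \sqrt{C}$)
$n{\left(l,h \right)} = 2$
$40047 + \left(39 \left(-95\right) + n{\left(-8,p{\left(6 \right)} \right)}\right) = 40047 + \left(39 \left(-95\right) + 2\right) = 40047 + \left(-3705 + 2\right) = 40047 - 3703 = 36344$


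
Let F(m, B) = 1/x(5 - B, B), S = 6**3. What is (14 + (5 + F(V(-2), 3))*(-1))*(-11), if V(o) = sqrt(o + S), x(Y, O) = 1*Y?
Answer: -187/2 ≈ -93.500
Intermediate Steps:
x(Y, O) = Y
S = 216
V(o) = sqrt(216 + o) (V(o) = sqrt(o + 216) = sqrt(216 + o))
F(m, B) = 1/(5 - B)
(14 + (5 + F(V(-2), 3))*(-1))*(-11) = (14 + (5 - 1/(-5 + 3))*(-1))*(-11) = (14 + (5 - 1/(-2))*(-1))*(-11) = (14 + (5 - 1*(-1/2))*(-1))*(-11) = (14 + (5 + 1/2)*(-1))*(-11) = (14 + (11/2)*(-1))*(-11) = (14 - 11/2)*(-11) = (17/2)*(-11) = -187/2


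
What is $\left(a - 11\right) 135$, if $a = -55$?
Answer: $-8910$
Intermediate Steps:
$\left(a - 11\right) 135 = \left(-55 - 11\right) 135 = \left(-66\right) 135 = -8910$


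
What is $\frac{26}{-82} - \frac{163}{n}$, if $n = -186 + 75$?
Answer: $\frac{5240}{4551} \approx 1.1514$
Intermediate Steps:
$n = -111$
$\frac{26}{-82} - \frac{163}{n} = \frac{26}{-82} - \frac{163}{-111} = 26 \left(- \frac{1}{82}\right) - - \frac{163}{111} = - \frac{13}{41} + \frac{163}{111} = \frac{5240}{4551}$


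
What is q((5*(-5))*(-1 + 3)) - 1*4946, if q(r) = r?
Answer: -4996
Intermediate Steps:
q((5*(-5))*(-1 + 3)) - 1*4946 = (5*(-5))*(-1 + 3) - 1*4946 = -25*2 - 4946 = -50 - 4946 = -4996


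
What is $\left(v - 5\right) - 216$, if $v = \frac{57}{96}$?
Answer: $- \frac{7053}{32} \approx -220.41$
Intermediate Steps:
$v = \frac{19}{32}$ ($v = 57 \cdot \frac{1}{96} = \frac{19}{32} \approx 0.59375$)
$\left(v - 5\right) - 216 = \left(\frac{19}{32} - 5\right) - 216 = - \frac{141}{32} - 216 = - \frac{7053}{32}$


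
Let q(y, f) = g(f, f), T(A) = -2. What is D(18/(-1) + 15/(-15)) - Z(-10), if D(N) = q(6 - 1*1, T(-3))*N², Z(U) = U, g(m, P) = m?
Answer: -712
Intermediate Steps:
q(y, f) = f
D(N) = -2*N²
D(18/(-1) + 15/(-15)) - Z(-10) = -2*(18/(-1) + 15/(-15))² - 1*(-10) = -2*(18*(-1) + 15*(-1/15))² + 10 = -2*(-18 - 1)² + 10 = -2*(-19)² + 10 = -2*361 + 10 = -722 + 10 = -712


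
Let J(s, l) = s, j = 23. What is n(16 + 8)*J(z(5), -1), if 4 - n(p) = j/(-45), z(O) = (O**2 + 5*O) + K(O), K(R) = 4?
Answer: 1218/5 ≈ 243.60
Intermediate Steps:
z(O) = 4 + O**2 + 5*O (z(O) = (O**2 + 5*O) + 4 = 4 + O**2 + 5*O)
n(p) = 203/45 (n(p) = 4 - 23/(-45) = 4 - 23*(-1)/45 = 4 - 1*(-23/45) = 4 + 23/45 = 203/45)
n(16 + 8)*J(z(5), -1) = 203*(4 + 5**2 + 5*5)/45 = 203*(4 + 25 + 25)/45 = (203/45)*54 = 1218/5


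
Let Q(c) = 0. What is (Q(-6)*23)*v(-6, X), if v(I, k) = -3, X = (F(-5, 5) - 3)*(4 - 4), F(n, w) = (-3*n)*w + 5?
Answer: 0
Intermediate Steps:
F(n, w) = 5 - 3*n*w (F(n, w) = -3*n*w + 5 = 5 - 3*n*w)
X = 0 (X = ((5 - 3*(-5)*5) - 3)*(4 - 4) = ((5 + 75) - 3)*0 = (80 - 3)*0 = 77*0 = 0)
(Q(-6)*23)*v(-6, X) = (0*23)*(-3) = 0*(-3) = 0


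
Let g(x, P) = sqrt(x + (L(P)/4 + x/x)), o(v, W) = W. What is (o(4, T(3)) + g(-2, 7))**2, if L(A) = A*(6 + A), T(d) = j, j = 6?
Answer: (12 + sqrt(87))**2/4 ≈ 113.71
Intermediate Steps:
T(d) = 6
g(x, P) = sqrt(1 + x + P*(6 + P)/4) (g(x, P) = sqrt(x + ((P*(6 + P))/4 + x/x)) = sqrt(x + ((P*(6 + P))*(1/4) + 1)) = sqrt(x + (P*(6 + P)/4 + 1)) = sqrt(x + (1 + P*(6 + P)/4)) = sqrt(1 + x + P*(6 + P)/4))
(o(4, T(3)) + g(-2, 7))**2 = (6 + sqrt(4 + 4*(-2) + 7*(6 + 7))/2)**2 = (6 + sqrt(4 - 8 + 7*13)/2)**2 = (6 + sqrt(4 - 8 + 91)/2)**2 = (6 + sqrt(87)/2)**2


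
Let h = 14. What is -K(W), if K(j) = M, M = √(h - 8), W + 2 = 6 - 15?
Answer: -√6 ≈ -2.4495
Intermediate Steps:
W = -11 (W = -2 + (6 - 15) = -2 - 9 = -11)
M = √6 (M = √(14 - 8) = √6 ≈ 2.4495)
K(j) = √6
-K(W) = -√6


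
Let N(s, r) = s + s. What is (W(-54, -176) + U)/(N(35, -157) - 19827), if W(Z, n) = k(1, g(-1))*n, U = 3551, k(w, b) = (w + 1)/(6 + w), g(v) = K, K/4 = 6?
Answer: -24505/138299 ≈ -0.17719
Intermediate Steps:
K = 24 (K = 4*6 = 24)
g(v) = 24
N(s, r) = 2*s
k(w, b) = (1 + w)/(6 + w)
W(Z, n) = 2*n/7 (W(Z, n) = ((1 + 1)/(6 + 1))*n = (2/7)*n = ((1/7)*2)*n = 2*n/7)
(W(-54, -176) + U)/(N(35, -157) - 19827) = ((2/7)*(-176) + 3551)/(2*35 - 19827) = (-352/7 + 3551)/(70 - 19827) = (24505/7)/(-19757) = (24505/7)*(-1/19757) = -24505/138299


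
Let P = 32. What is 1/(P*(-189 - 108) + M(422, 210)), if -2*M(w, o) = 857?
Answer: -2/19865 ≈ -0.00010068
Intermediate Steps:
M(w, o) = -857/2 (M(w, o) = -1/2*857 = -857/2)
1/(P*(-189 - 108) + M(422, 210)) = 1/(32*(-189 - 108) - 857/2) = 1/(32*(-297) - 857/2) = 1/(-9504 - 857/2) = 1/(-19865/2) = -2/19865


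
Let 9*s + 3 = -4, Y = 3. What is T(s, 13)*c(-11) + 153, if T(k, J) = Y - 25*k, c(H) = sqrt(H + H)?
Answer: 153 + 202*I*sqrt(22)/9 ≈ 153.0 + 105.27*I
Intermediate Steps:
s = -7/9 (s = -1/3 + (1/9)*(-4) = -1/3 - 4/9 = -7/9 ≈ -0.77778)
c(H) = sqrt(2)*sqrt(H) (c(H) = sqrt(2*H) = sqrt(2)*sqrt(H))
T(k, J) = 3 - 25*k
T(s, 13)*c(-11) + 153 = (3 - 25*(-7/9))*(sqrt(2)*sqrt(-11)) + 153 = (3 + 175/9)*(sqrt(2)*(I*sqrt(11))) + 153 = 202*(I*sqrt(22))/9 + 153 = 202*I*sqrt(22)/9 + 153 = 153 + 202*I*sqrt(22)/9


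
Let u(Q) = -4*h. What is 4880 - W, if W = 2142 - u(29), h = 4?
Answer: 2722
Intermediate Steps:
u(Q) = -16 (u(Q) = -4*4 = -16)
W = 2158 (W = 2142 - 1*(-16) = 2142 + 16 = 2158)
4880 - W = 4880 - 1*2158 = 4880 - 2158 = 2722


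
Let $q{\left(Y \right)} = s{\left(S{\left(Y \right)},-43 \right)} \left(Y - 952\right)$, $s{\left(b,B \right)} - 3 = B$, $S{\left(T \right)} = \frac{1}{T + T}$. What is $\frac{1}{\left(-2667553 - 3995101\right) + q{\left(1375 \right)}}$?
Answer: $- \frac{1}{6679574} \approx -1.4971 \cdot 10^{-7}$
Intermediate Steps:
$S{\left(T \right)} = \frac{1}{2 T}$
$s{\left(b,B \right)} = 3 + B$
$q{\left(Y \right)} = 38080 - 40 Y$ ($q{\left(Y \right)} = \left(3 - 43\right) \left(Y - 952\right) = - 40 \left(-952 + Y\right) = 38080 - 40 Y$)
$\frac{1}{\left(-2667553 - 3995101\right) + q{\left(1375 \right)}} = \frac{1}{\left(-2667553 - 3995101\right) + \left(38080 - 55000\right)} = \frac{1}{-6662654 + \left(38080 - 55000\right)} = \frac{1}{-6662654 - 16920} = \frac{1}{-6679574} = - \frac{1}{6679574}$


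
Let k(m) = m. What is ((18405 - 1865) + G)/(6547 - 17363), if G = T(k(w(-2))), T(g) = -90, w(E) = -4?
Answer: -8225/5408 ≈ -1.5209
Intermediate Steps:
G = -90
((18405 - 1865) + G)/(6547 - 17363) = ((18405 - 1865) - 90)/(6547 - 17363) = (16540 - 90)/(-10816) = 16450*(-1/10816) = -8225/5408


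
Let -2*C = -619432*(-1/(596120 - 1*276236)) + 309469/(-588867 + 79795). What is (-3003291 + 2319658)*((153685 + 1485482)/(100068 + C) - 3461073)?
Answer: 19278169417039885616737223031/8147681992653655 ≈ 2.3661e+12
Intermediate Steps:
C = -54085326377/81421993824 (C = -(-619432*(-1/(596120 - 1*276236)) + 309469/(-588867 + 79795))/2 = -(-619432*(-1/(596120 - 276236)) + 309469/(-509072))/2 = -(-619432/((-1*319884)) + 309469*(-1/509072))/2 = -(-619432/(-319884) - 309469/509072)/2 = -(-619432*(-1/319884) - 309469/509072)/2 = -(154858/79971 - 309469/509072)/2 = -1/2*54085326377/40710996912 = -54085326377/81421993824 ≈ -0.66426)
(-3003291 + 2319658)*((153685 + 1485482)/(100068 + C) - 3461073) = (-3003291 + 2319658)*((153685 + 1485482)/(100068 - 54085326377/81421993824) - 3461073) = -683633*(1639167/(8147681992653655/81421993824) - 3461073) = -683633*(1639167*(81421993824/8147681992653655) - 3461073) = -683633*(133464245350504608/8147681992653655 - 3461073) = -683633*(-28199588693114413167207/8147681992653655) = 19278169417039885616737223031/8147681992653655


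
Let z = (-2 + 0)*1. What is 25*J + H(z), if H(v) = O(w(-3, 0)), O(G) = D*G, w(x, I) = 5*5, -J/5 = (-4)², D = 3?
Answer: -1925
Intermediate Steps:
J = -80 (J = -5*(-4)² = -5*16 = -80)
w(x, I) = 25
z = -2 (z = -2*1 = -2)
O(G) = 3*G
H(v) = 75 (H(v) = 3*25 = 75)
25*J + H(z) = 25*(-80) + 75 = -2000 + 75 = -1925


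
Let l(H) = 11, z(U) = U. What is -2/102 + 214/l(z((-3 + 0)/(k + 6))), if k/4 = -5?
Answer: 10903/561 ≈ 19.435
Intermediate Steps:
k = -20 (k = 4*(-5) = -20)
-2/102 + 214/l(z((-3 + 0)/(k + 6))) = -2/102 + 214/11 = -2*1/102 + 214*(1/11) = -1/51 + 214/11 = 10903/561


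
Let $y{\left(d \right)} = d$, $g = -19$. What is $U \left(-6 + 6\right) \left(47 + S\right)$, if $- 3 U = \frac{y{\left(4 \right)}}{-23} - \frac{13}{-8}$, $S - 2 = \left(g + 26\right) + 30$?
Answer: $0$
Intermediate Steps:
$S = 39$ ($S = 2 + \left(\left(-19 + 26\right) + 30\right) = 2 + \left(7 + 30\right) = 2 + 37 = 39$)
$U = - \frac{89}{184}$ ($U = - \frac{\frac{4}{-23} - \frac{13}{-8}}{3} = - \frac{4 \left(- \frac{1}{23}\right) - - \frac{13}{8}}{3} = - \frac{- \frac{4}{23} + \frac{13}{8}}{3} = \left(- \frac{1}{3}\right) \frac{267}{184} = - \frac{89}{184} \approx -0.4837$)
$U \left(-6 + 6\right) \left(47 + S\right) = - \frac{89 \left(-6 + 6\right) \left(47 + 39\right)}{184} = - \frac{89 \cdot 0 \cdot 86}{184} = \left(- \frac{89}{184}\right) 0 = 0$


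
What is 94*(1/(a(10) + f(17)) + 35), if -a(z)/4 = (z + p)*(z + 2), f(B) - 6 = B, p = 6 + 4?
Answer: 3082636/937 ≈ 3289.9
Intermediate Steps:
p = 10
f(B) = 6 + B
a(z) = -4*(2 + z)*(10 + z) (a(z) = -4*(z + 10)*(z + 2) = -4*(10 + z)*(2 + z) = -4*(2 + z)*(10 + z))
94*(1/(a(10) + f(17)) + 35) = 94*(1/((-80 - 48*10 - 4*10**2) + (6 + 17)) + 35) = 94*(1/((-80 - 480 - 4*100) + 23) + 35) = 94*(1/((-80 - 480 - 400) + 23) + 35) = 94*(1/(-960 + 23) + 35) = 94*(1/(-937) + 35) = 94*(-1/937 + 35) = 94*(32794/937) = 3082636/937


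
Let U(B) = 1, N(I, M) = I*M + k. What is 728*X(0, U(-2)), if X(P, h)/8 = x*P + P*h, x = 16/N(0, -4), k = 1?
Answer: 0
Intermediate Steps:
N(I, M) = 1 + I*M (N(I, M) = I*M + 1 = 1 + I*M)
x = 16 (x = 16/(1 + 0*(-4)) = 16/(1 + 0) = 16/1 = 16*1 = 16)
X(P, h) = 128*P + 8*P*h (X(P, h) = 8*(16*P + P*h) = 128*P + 8*P*h)
728*X(0, U(-2)) = 728*(8*0*(16 + 1)) = 728*(8*0*17) = 728*0 = 0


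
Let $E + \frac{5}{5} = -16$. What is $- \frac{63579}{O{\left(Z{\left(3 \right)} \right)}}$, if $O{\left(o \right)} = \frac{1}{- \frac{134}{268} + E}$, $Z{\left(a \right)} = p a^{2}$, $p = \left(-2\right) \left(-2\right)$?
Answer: $\frac{2225265}{2} \approx 1.1126 \cdot 10^{6}$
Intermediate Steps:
$E = -17$ ($E = -1 - 16 = -17$)
$p = 4$
$Z{\left(a \right)} = 4 a^{2}$
$O{\left(o \right)} = - \frac{2}{35}$ ($O{\left(o \right)} = \frac{1}{- \frac{134}{268} - 17} = \frac{1}{\left(-134\right) \frac{1}{268} - 17} = \frac{1}{- \frac{1}{2} - 17} = \frac{1}{- \frac{35}{2}} = - \frac{2}{35}$)
$- \frac{63579}{O{\left(Z{\left(3 \right)} \right)}} = - \frac{63579}{- \frac{2}{35}} = \left(-63579\right) \left(- \frac{35}{2}\right) = \frac{2225265}{2}$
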